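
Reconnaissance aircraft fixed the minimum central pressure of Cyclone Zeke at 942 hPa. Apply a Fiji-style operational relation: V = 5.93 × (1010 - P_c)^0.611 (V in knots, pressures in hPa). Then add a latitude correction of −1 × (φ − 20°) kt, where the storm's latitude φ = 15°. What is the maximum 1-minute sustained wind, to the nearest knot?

83 kt

ΔP = 1010 − 942 = 68 hPa.
68^0.611 ≈ 13.172.
V ≈ 5.93 × 13.172 ≈ 78.1 kt.
Latitude correction: −1 × (15 − 20) = 5 kt.
Corrected V ≈ 83.1 kt → 83 kt.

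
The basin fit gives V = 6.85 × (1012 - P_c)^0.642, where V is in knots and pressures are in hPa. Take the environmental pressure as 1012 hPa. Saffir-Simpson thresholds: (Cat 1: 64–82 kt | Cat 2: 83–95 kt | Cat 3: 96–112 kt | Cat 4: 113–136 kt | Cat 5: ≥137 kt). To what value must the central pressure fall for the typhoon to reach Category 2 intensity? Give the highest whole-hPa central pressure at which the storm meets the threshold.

963 hPa

Category 2 begins at V = 83 kt.
Required ΔP = (83/6.85)^(1/0.642) = 12.117^1.558 ≈ 48.70 hPa.
P_c ≤ 1012 − 48.70 = 963.30, so the highest integer P_c is 963 hPa.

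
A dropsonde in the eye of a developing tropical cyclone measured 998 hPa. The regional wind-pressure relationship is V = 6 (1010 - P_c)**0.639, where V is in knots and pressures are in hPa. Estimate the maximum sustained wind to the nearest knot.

ΔP = 1010 − 998 = 12 hPa.
12^0.639 ≈ 4.893.
V ≈ 6 × 4.893 ≈ 29.4 kt.

29 kt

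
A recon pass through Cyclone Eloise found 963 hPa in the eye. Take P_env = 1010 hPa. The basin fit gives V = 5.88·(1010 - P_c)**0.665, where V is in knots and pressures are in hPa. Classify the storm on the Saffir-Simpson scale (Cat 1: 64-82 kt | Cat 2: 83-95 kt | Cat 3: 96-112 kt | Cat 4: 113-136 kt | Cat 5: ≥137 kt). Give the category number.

ΔP = 1010 − 963 = 47 hPa.
V ≈ 5.88 × 47^0.665 = 5.88 × 12.94 ≈ 76 kt.
76 kt falls in the Category 1 band.

1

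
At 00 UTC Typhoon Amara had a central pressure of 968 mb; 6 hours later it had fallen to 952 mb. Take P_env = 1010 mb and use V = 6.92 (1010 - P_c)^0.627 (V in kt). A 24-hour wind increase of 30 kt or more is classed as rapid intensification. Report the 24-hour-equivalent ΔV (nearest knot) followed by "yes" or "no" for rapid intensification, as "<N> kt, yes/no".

V₁: ΔP = 42, V ≈ 6.92 × 42^0.627 ≈ 72.09 kt.
V₂: ΔP = 58, V ≈ 6.92 × 58^0.627 ≈ 88.26 kt.
ΔV over 6 h = 16.17 kt → 24 h equivalent = 16.17 × 24/6 ≈ 64.68 kt.
65 kt ≥ 30 kt ⇒ rapid intensification.

65 kt, yes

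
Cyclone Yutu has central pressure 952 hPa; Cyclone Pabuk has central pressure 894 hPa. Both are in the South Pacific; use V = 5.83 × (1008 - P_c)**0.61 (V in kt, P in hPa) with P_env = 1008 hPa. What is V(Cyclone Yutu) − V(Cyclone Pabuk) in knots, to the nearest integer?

-37 kt

Cyclone Yutu: ΔP = 56; V ≈ 5.83 × 56^0.61 ≈ 67.93 kt.
Cyclone Pabuk: ΔP = 114; V ≈ 5.83 × 114^0.61 ≈ 104.80 kt.
Difference ≈ 67.93 − 104.80 = -36.87 → -37 kt.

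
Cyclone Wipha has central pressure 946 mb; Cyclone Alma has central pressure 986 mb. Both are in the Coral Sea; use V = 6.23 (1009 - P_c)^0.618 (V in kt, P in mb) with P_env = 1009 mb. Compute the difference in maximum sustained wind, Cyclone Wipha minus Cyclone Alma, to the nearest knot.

37 kt

Cyclone Wipha: ΔP = 63; V ≈ 6.23 × 63^0.618 ≈ 80.63 kt.
Cyclone Alma: ΔP = 23; V ≈ 6.23 × 23^0.618 ≈ 43.25 kt.
Difference ≈ 80.63 − 43.25 = 37.38 → 37 kt.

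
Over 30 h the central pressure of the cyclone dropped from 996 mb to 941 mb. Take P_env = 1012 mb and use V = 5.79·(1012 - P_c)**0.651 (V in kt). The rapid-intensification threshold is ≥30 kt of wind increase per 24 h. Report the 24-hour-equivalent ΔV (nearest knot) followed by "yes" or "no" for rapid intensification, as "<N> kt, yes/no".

46 kt, yes

V₁: ΔP = 16, V ≈ 5.79 × 16^0.651 ≈ 35.20 kt.
V₂: ΔP = 71, V ≈ 5.79 × 71^0.651 ≈ 92.86 kt.
ΔV over 30 h = 57.66 kt → 24 h equivalent = 57.66 × 24/30 ≈ 46.13 kt.
46 kt ≥ 30 kt ⇒ rapid intensification.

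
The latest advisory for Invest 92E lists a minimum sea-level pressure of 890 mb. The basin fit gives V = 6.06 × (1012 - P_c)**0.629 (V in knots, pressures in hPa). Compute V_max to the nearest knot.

ΔP = 1012 − 890 = 122 mb.
122^0.629 ≈ 20.527.
V ≈ 6.06 × 20.527 ≈ 124.4 kt.

124 kt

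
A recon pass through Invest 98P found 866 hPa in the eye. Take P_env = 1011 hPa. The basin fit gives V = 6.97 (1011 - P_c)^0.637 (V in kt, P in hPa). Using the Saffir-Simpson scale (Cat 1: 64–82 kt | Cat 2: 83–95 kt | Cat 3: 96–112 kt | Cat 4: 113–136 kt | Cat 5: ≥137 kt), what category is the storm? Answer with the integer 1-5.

ΔP = 1011 − 866 = 145 hPa.
V ≈ 6.97 × 145^0.637 = 6.97 × 23.81 ≈ 166 kt.
166 kt falls in the Category 5 band.

5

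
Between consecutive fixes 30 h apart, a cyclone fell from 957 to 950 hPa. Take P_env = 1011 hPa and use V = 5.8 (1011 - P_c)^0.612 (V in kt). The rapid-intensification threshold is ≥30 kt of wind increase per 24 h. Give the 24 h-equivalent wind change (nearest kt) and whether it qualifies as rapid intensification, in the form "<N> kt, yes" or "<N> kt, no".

4 kt, no

V₁: ΔP = 54, V ≈ 5.8 × 54^0.612 ≈ 66.63 kt.
V₂: ΔP = 61, V ≈ 5.8 × 61^0.612 ≈ 71.79 kt.
ΔV over 30 h = 5.16 kt → 24 h equivalent = 5.16 × 24/30 ≈ 4.13 kt.
4 kt < 30 kt ⇒ not rapid intensification.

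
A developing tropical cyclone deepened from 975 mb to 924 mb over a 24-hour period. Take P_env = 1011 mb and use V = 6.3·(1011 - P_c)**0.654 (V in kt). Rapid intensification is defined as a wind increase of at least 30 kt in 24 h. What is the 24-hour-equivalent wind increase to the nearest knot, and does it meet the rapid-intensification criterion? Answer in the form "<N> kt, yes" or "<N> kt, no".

51 kt, yes

V₁: ΔP = 36, V ≈ 6.3 × 36^0.654 ≈ 65.64 kt.
V₂: ΔP = 87, V ≈ 6.3 × 87^0.654 ≈ 116.89 kt.
ΔV over 24 h = 51.25 kt → 24 h equivalent = 51.25 × 24/24 ≈ 51.25 kt.
51 kt ≥ 30 kt ⇒ rapid intensification.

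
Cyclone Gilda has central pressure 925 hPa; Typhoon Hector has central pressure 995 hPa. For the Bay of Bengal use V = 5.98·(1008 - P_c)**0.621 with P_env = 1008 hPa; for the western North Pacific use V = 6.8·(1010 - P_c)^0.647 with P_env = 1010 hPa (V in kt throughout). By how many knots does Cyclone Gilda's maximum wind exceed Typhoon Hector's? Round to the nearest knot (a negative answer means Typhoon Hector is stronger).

54 kt

Cyclone Gilda: ΔP = 83; V ≈ 5.98 × 83^0.621 ≈ 92.99 kt.
Typhoon Hector: ΔP = 15; V ≈ 6.8 × 15^0.647 ≈ 39.21 kt.
Difference ≈ 92.99 − 39.21 = 53.78 → 54 kt.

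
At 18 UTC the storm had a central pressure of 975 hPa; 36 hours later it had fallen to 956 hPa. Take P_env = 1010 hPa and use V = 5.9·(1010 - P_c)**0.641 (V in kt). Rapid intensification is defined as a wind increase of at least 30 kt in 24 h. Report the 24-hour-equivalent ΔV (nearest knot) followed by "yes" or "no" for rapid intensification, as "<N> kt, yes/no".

V₁: ΔP = 35, V ≈ 5.9 × 35^0.641 ≈ 57.62 kt.
V₂: ΔP = 54, V ≈ 5.9 × 54^0.641 ≈ 76.09 kt.
ΔV over 36 h = 18.47 kt → 24 h equivalent = 18.47 × 24/36 ≈ 12.31 kt.
12 kt < 30 kt ⇒ not rapid intensification.

12 kt, no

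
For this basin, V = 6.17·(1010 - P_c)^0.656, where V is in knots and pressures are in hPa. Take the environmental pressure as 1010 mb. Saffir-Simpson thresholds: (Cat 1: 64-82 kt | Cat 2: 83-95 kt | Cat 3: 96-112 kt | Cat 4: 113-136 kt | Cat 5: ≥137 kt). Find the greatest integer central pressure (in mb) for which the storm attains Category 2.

Category 2 begins at V = 83 kt.
Required ΔP = (83/6.17)^(1/0.656) = 13.452^1.524 ≈ 52.57 mb.
P_c ≤ 1010 − 52.57 = 957.43, so the highest integer P_c is 957 mb.

957 mb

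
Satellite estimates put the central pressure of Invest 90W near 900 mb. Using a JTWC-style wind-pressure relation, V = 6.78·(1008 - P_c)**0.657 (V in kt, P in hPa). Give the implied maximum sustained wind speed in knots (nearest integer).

ΔP = 1008 − 900 = 108 mb.
108^0.657 ≈ 21.675.
V ≈ 6.78 × 21.675 ≈ 147.0 kt.

147 kt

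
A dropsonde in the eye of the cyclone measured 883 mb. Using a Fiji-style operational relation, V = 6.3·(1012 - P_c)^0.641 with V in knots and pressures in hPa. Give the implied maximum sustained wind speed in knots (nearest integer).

ΔP = 1012 − 883 = 129 mb.
129^0.641 ≈ 22.537.
V ≈ 6.3 × 22.537 ≈ 142.0 kt.

142 kt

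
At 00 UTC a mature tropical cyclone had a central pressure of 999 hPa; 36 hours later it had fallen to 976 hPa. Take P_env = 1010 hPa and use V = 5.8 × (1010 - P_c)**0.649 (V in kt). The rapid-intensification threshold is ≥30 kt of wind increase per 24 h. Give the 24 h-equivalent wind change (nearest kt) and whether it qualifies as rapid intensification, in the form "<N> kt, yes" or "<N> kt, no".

V₁: ΔP = 11, V ≈ 5.8 × 11^0.649 ≈ 27.50 kt.
V₂: ΔP = 34, V ≈ 5.8 × 34^0.649 ≈ 57.19 kt.
ΔV over 36 h = 29.69 kt → 24 h equivalent = 29.69 × 24/36 ≈ 19.79 kt.
20 kt < 30 kt ⇒ not rapid intensification.

20 kt, no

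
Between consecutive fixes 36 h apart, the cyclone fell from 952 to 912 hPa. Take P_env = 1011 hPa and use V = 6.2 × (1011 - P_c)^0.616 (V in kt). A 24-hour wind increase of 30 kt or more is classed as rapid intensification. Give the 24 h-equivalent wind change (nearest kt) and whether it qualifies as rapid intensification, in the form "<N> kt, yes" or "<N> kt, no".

V₁: ΔP = 59, V ≈ 6.2 × 59^0.616 ≈ 76.43 kt.
V₂: ΔP = 99, V ≈ 6.2 × 99^0.616 ≈ 105.12 kt.
ΔV over 36 h = 28.69 kt → 24 h equivalent = 28.69 × 24/36 ≈ 19.13 kt.
19 kt < 30 kt ⇒ not rapid intensification.

19 kt, no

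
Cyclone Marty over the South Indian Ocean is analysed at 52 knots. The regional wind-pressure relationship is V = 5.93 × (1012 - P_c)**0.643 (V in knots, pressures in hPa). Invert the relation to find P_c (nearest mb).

ΔP = (V / 5.93)^(1/0.643) = (52/5.93)^1.555.
52/5.93 = 8.769; 8.769^1.555 ≈ 29.27 mb.
P_c = 1012 − 29.27 = 982.73 ≈ 983 mb.

983 mb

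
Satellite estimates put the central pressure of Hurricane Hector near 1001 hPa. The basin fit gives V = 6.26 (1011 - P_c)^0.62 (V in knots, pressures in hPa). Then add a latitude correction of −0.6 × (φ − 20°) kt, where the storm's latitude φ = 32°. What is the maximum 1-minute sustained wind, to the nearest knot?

ΔP = 1011 − 1001 = 10 hPa.
10^0.62 ≈ 4.169.
V ≈ 6.26 × 4.169 ≈ 26.1 kt.
Latitude correction: −0.6 × (32 − 20) = -7.2 kt.
Corrected V ≈ 18.9 kt → 19 kt.

19 kt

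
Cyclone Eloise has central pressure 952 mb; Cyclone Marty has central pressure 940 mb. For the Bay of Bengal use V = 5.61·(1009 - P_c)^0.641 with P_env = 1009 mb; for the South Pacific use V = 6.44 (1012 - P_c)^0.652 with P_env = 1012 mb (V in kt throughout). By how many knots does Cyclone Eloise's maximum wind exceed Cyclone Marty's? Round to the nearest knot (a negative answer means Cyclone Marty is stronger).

-30 kt

Cyclone Eloise: ΔP = 57; V ≈ 5.61 × 57^0.641 ≈ 74.90 kt.
Cyclone Marty: ΔP = 72; V ≈ 6.44 × 72^0.652 ≈ 104.68 kt.
Difference ≈ 74.90 − 104.68 = -29.78 → -30 kt.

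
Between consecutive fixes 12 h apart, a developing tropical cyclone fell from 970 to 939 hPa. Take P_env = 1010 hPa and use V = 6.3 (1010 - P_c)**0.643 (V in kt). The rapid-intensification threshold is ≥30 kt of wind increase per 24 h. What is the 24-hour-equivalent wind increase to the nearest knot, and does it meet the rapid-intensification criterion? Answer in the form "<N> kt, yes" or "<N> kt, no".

V₁: ΔP = 40, V ≈ 6.3 × 40^0.643 ≈ 67.53 kt.
V₂: ΔP = 71, V ≈ 6.3 × 71^0.643 ≈ 97.66 kt.
ΔV over 12 h = 30.13 kt → 24 h equivalent = 30.13 × 24/12 ≈ 60.26 kt.
60 kt ≥ 30 kt ⇒ rapid intensification.

60 kt, yes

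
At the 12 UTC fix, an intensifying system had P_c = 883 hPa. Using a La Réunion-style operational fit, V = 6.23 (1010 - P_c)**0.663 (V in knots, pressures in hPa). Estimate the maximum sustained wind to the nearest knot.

155 kt

ΔP = 1010 − 883 = 127 hPa.
127^0.663 ≈ 24.821.
V ≈ 6.23 × 24.821 ≈ 154.6 kt.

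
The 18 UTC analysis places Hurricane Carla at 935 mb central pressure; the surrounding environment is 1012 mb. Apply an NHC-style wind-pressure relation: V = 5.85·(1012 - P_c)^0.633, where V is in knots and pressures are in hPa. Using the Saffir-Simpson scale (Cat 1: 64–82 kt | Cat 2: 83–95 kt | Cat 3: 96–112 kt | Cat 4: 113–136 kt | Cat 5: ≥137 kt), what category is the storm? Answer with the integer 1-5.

2

ΔP = 1012 − 935 = 77 mb.
V ≈ 5.85 × 77^0.633 = 5.85 × 15.64 ≈ 91 kt.
91 kt falls in the Category 2 band.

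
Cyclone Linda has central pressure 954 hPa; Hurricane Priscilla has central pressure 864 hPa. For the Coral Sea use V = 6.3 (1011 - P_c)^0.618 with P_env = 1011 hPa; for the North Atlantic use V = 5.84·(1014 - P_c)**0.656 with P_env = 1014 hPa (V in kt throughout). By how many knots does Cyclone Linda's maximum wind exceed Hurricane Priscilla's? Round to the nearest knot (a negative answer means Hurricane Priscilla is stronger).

-80 kt

Cyclone Linda: ΔP = 57; V ≈ 6.3 × 57^0.618 ≈ 76.64 kt.
Hurricane Priscilla: ΔP = 150; V ≈ 5.84 × 150^0.656 ≈ 156.29 kt.
Difference ≈ 76.64 − 156.29 = -79.65 → -80 kt.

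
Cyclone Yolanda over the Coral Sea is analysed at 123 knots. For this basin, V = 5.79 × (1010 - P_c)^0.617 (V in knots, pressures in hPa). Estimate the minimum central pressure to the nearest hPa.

868 hPa

ΔP = (V / 5.79)^(1/0.617) = (123/5.79)^1.621.
123/5.79 = 21.244; 21.244^1.621 ≈ 141.61 hPa.
P_c = 1010 − 141.61 = 868.39 ≈ 868 hPa.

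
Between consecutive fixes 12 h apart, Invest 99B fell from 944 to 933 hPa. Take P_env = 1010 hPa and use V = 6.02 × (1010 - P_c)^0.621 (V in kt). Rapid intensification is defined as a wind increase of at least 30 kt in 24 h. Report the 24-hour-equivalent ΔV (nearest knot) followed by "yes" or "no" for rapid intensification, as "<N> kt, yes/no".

V₁: ΔP = 66, V ≈ 6.02 × 66^0.621 ≈ 81.20 kt.
V₂: ΔP = 77, V ≈ 6.02 × 77^0.621 ≈ 89.35 kt.
ΔV over 12 h = 8.15 kt → 24 h equivalent = 8.15 × 24/12 ≈ 16.30 kt.
16 kt < 30 kt ⇒ not rapid intensification.

16 kt, no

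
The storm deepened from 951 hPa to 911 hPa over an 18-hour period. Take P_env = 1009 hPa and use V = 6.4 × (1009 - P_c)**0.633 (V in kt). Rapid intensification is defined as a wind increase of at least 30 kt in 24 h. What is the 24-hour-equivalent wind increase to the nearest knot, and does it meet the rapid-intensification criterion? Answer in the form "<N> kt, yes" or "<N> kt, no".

V₁: ΔP = 58, V ≈ 6.4 × 58^0.633 ≈ 83.64 kt.
V₂: ΔP = 98, V ≈ 6.4 × 98^0.633 ≈ 116.58 kt.
ΔV over 18 h = 32.94 kt → 24 h equivalent = 32.94 × 24/18 ≈ 43.92 kt.
44 kt ≥ 30 kt ⇒ rapid intensification.

44 kt, yes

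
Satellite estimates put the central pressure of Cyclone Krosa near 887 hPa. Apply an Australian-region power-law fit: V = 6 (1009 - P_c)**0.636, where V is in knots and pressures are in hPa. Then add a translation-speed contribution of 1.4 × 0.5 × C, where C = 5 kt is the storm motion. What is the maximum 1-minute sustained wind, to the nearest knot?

131 kt

ΔP = 1009 − 887 = 122 hPa.
122^0.636 ≈ 21.229.
V ≈ 6 × 21.229 ≈ 127.4 kt.
Translation term: 1.4 × 0.5 × 5 = 3.5 kt.
Corrected V ≈ 130.9 kt → 131 kt.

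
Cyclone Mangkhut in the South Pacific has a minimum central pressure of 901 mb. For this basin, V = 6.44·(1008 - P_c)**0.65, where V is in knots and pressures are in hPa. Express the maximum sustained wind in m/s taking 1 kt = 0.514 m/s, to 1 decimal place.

ΔP = 1008 − 901 = 107 mb.
V ≈ 6.44 × 107^0.65 = 6.44 × 20.850 ≈ 134.272 kt.
134.272 × 0.514 ≈ 69.02 m/s → 69.0 m/s.

69.0 m/s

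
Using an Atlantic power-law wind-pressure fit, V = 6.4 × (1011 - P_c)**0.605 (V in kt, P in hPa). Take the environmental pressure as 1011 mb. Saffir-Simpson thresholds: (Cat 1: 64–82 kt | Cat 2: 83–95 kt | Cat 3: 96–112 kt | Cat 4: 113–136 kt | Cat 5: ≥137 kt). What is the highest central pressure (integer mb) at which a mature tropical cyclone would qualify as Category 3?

Category 3 begins at V = 96 kt.
Required ΔP = (96/6.4)^(1/0.605) = 15.000^1.653 ≈ 87.89 mb.
P_c ≤ 1011 − 87.89 = 923.11, so the highest integer P_c is 923 mb.

923 mb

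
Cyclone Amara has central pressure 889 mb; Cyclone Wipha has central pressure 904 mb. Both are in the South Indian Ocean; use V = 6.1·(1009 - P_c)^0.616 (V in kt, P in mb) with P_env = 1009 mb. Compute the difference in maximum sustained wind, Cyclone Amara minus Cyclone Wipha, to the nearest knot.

Cyclone Amara: ΔP = 120; V ≈ 6.1 × 120^0.616 ≈ 116.44 kt.
Cyclone Wipha: ΔP = 105; V ≈ 6.1 × 105^0.616 ≈ 107.25 kt.
Difference ≈ 116.44 − 107.25 = 9.19 → 9 kt.

9 kt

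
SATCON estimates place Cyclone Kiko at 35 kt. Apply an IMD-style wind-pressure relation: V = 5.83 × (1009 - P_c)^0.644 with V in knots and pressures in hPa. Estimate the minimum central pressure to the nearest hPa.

993 hPa

ΔP = (V / 5.83)^(1/0.644) = (35/5.83)^1.553.
35/5.83 = 6.003; 6.003^1.553 ≈ 16.17 hPa.
P_c = 1009 − 16.17 = 992.83 ≈ 993 hPa.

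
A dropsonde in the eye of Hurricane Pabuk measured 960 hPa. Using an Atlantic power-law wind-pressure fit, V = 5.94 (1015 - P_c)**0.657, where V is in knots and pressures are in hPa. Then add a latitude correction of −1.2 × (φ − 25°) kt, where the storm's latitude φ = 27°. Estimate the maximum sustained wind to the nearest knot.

ΔP = 1015 − 960 = 55 hPa.
55^0.657 ≈ 13.913.
V ≈ 5.94 × 13.913 ≈ 82.6 kt.
Latitude correction: −1.2 × (27 − 25) = -2.4 kt.
Corrected V ≈ 80.2 kt → 80 kt.

80 kt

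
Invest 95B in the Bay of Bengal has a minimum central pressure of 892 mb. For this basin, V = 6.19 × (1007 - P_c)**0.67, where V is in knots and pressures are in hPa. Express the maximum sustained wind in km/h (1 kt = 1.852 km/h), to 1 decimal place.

275.4 km/h

ΔP = 1007 − 892 = 115 mb.
V ≈ 6.19 × 115^0.67 = 6.19 × 24.025 ≈ 148.716 kt.
148.716 × 1.852 ≈ 275.42 km/h → 275.4 km/h.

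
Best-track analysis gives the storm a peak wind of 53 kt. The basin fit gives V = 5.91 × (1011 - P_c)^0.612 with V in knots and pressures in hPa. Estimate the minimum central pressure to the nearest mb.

ΔP = (V / 5.91)^(1/0.612) = (53/5.91)^1.634.
53/5.91 = 8.968; 8.968^1.634 ≈ 36.03 mb.
P_c = 1011 − 36.03 = 974.97 ≈ 975 mb.

975 mb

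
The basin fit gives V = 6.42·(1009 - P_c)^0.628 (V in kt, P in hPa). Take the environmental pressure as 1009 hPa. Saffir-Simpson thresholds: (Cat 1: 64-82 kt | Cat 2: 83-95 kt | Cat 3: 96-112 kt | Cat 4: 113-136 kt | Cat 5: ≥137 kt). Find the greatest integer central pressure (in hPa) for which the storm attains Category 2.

950 hPa

Category 2 begins at V = 83 kt.
Required ΔP = (83/6.42)^(1/0.628) = 12.928^1.592 ≈ 58.88 hPa.
P_c ≤ 1009 − 58.88 = 950.12, so the highest integer P_c is 950 hPa.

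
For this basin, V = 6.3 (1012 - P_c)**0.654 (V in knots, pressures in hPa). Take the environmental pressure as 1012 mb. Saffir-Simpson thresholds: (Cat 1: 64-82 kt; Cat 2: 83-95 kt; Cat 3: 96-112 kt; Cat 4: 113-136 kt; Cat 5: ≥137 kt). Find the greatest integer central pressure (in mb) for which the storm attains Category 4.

Category 4 begins at V = 113 kt.
Required ΔP = (113/6.3)^(1/0.654) = 17.937^1.529 ≈ 82.61 mb.
P_c ≤ 1012 − 82.61 = 929.39, so the highest integer P_c is 929 mb.

929 mb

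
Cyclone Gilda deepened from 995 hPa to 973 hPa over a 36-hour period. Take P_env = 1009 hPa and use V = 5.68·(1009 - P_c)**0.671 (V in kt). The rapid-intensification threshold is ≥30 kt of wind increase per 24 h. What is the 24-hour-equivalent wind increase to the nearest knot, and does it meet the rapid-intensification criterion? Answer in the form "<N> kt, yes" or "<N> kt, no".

20 kt, no

V₁: ΔP = 14, V ≈ 5.68 × 14^0.671 ≈ 33.37 kt.
V₂: ΔP = 36, V ≈ 5.68 × 36^0.671 ≈ 62.90 kt.
ΔV over 36 h = 29.53 kt → 24 h equivalent = 29.53 × 24/36 ≈ 19.69 kt.
20 kt < 30 kt ⇒ not rapid intensification.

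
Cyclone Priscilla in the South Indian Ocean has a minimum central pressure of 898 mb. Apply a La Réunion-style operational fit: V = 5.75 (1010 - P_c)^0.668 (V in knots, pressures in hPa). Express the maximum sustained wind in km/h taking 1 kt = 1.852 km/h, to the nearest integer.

249 km/h

ΔP = 1010 − 898 = 112 mb.
V ≈ 5.75 × 112^0.668 = 5.75 × 23.382 ≈ 134.445 kt.
134.445 × 1.852 ≈ 248.99 km/h → 249 km/h.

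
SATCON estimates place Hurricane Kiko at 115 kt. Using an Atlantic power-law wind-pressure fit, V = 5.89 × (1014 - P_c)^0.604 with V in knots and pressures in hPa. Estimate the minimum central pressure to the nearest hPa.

ΔP = (V / 5.89)^(1/0.604) = (115/5.89)^1.656.
115/5.89 = 19.525; 19.525^1.656 ≈ 137.00 hPa.
P_c = 1014 − 137.00 = 877.00 ≈ 877 hPa.

877 hPa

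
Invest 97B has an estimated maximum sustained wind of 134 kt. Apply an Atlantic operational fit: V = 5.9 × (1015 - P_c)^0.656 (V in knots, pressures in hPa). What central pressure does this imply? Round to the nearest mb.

898 mb

ΔP = (V / 5.9)^(1/0.656) = (134/5.9)^1.524.
134/5.9 = 22.712; 22.712^1.524 ≈ 116.80 mb.
P_c = 1015 − 116.80 = 898.20 ≈ 898 mb.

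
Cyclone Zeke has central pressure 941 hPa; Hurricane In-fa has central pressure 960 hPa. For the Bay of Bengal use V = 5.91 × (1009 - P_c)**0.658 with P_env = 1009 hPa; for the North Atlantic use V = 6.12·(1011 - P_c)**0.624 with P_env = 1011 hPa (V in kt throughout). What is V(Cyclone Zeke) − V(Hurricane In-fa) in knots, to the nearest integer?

24 kt

Cyclone Zeke: ΔP = 68; V ≈ 5.91 × 68^0.658 ≈ 94.92 kt.
Hurricane In-fa: ΔP = 51; V ≈ 6.12 × 51^0.624 ≈ 71.17 kt.
Difference ≈ 94.92 − 71.17 = 23.75 → 24 kt.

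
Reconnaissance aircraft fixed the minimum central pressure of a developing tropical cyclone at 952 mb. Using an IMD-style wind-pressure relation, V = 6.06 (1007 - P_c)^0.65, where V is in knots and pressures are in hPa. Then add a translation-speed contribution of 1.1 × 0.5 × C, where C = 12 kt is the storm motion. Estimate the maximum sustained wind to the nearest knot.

89 kt

ΔP = 1007 − 952 = 55 mb.
55^0.65 ≈ 13.528.
V ≈ 6.06 × 13.528 ≈ 82.0 kt.
Translation term: 1.1 × 0.5 × 12 = 6.6 kt.
Corrected V ≈ 88.6 kt → 89 kt.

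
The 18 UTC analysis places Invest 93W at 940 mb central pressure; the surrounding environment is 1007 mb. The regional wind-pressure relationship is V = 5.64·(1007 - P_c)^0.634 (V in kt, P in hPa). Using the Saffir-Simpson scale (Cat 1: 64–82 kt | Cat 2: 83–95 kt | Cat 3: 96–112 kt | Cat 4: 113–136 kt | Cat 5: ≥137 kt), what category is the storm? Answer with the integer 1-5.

1

ΔP = 1007 − 940 = 67 mb.
V ≈ 5.64 × 67^0.634 = 5.64 × 14.38 ≈ 81 kt.
81 kt falls in the Category 1 band.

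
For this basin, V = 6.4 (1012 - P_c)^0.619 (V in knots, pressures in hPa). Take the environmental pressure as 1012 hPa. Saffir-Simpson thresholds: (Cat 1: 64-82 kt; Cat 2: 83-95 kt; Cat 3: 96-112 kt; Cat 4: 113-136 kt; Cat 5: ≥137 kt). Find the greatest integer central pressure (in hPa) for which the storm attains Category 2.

949 hPa

Category 2 begins at V = 83 kt.
Required ΔP = (83/6.4)^(1/0.619) = 12.969^1.616 ≈ 62.79 hPa.
P_c ≤ 1012 − 62.79 = 949.21, so the highest integer P_c is 949 hPa.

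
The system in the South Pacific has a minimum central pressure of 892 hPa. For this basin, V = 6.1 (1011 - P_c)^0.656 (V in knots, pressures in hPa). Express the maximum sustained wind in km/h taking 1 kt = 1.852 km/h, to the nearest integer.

ΔP = 1011 − 892 = 119 hPa.
V ≈ 6.1 × 119^0.656 = 6.1 × 22.991 ≈ 140.245 kt.
140.245 × 1.852 ≈ 259.73 km/h → 260 km/h.

260 km/h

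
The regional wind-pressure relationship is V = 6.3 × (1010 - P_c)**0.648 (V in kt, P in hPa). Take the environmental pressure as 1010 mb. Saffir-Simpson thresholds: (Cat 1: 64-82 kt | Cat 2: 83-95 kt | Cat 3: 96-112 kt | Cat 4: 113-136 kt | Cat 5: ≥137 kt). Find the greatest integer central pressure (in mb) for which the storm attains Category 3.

943 mb

Category 3 begins at V = 96 kt.
Required ΔP = (96/6.3)^(1/0.648) = 15.238^1.543 ≈ 66.91 mb.
P_c ≤ 1010 − 66.91 = 943.09, so the highest integer P_c is 943 mb.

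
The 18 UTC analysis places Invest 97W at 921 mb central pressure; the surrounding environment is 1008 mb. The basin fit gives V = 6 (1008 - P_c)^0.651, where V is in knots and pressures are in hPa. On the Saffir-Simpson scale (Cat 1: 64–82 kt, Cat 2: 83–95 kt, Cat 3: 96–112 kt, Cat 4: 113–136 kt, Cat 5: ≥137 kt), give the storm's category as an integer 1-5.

ΔP = 1008 − 921 = 87 mb.
V ≈ 6 × 87^0.651 = 6 × 18.31 ≈ 110 kt.
110 kt falls in the Category 3 band.

3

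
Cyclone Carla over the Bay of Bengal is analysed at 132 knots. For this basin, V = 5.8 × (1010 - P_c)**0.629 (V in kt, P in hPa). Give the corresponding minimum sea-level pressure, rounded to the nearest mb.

866 mb

ΔP = (V / 5.8)^(1/0.629) = (132/5.8)^1.590.
132/5.8 = 22.759; 22.759^1.590 ≈ 143.76 mb.
P_c = 1010 − 143.76 = 866.24 ≈ 866 mb.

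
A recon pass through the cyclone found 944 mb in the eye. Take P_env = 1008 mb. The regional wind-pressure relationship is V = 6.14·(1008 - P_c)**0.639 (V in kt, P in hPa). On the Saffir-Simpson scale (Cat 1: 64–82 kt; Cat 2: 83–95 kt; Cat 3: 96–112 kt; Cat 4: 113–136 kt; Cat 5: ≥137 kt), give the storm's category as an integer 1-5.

ΔP = 1008 − 944 = 64 mb.
V ≈ 6.14 × 64^0.639 = 6.14 × 14.26 ≈ 88 kt.
88 kt falls in the Category 2 band.

2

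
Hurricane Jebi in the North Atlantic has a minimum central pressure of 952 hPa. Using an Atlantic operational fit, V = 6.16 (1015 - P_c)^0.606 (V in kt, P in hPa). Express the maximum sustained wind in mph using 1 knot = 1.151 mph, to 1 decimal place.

ΔP = 1015 − 952 = 63 hPa.
V ≈ 6.16 × 63^0.606 = 6.16 × 12.314 ≈ 75.854 kt.
75.854 × 1.151 ≈ 87.31 mph → 87.3 mph.

87.3 mph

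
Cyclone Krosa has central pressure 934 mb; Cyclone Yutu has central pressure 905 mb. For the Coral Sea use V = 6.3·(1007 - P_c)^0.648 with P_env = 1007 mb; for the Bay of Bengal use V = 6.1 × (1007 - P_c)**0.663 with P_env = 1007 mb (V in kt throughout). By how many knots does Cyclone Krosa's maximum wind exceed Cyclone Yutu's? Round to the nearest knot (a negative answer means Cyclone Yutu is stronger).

-29 kt

Cyclone Krosa: ΔP = 73; V ≈ 6.3 × 73^0.648 ≈ 101.57 kt.
Cyclone Yutu: ΔP = 102; V ≈ 6.1 × 102^0.663 ≈ 130.93 kt.
Difference ≈ 101.57 − 130.93 = -29.36 → -29 kt.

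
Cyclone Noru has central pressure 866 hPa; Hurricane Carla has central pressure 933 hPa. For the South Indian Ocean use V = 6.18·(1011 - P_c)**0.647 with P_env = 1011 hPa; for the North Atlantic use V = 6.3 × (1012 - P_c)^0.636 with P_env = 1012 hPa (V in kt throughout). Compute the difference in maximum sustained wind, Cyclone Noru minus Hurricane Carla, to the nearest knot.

Cyclone Noru: ΔP = 145; V ≈ 6.18 × 145^0.647 ≈ 154.67 kt.
Hurricane Carla: ΔP = 79; V ≈ 6.3 × 79^0.636 ≈ 101.45 kt.
Difference ≈ 154.67 − 101.45 = 53.22 → 53 kt.

53 kt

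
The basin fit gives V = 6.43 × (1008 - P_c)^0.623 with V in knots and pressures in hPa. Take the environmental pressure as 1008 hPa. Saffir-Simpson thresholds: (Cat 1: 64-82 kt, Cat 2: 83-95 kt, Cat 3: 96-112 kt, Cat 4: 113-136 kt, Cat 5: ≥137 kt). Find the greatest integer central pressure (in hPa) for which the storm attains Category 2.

Category 2 begins at V = 83 kt.
Required ΔP = (83/6.43)^(1/0.623) = 12.908^1.605 ≈ 60.69 hPa.
P_c ≤ 1008 − 60.69 = 947.31, so the highest integer P_c is 947 hPa.

947 hPa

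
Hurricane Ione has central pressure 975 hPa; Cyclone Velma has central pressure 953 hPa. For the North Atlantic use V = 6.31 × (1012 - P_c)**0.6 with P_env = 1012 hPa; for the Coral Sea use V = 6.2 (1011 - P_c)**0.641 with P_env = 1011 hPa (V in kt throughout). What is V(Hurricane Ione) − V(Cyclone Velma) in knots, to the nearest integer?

-29 kt

Hurricane Ione: ΔP = 37; V ≈ 6.31 × 37^0.6 ≈ 55.07 kt.
Cyclone Velma: ΔP = 58; V ≈ 6.2 × 58^0.641 ≈ 83.70 kt.
Difference ≈ 55.07 − 83.70 = -28.63 → -29 kt.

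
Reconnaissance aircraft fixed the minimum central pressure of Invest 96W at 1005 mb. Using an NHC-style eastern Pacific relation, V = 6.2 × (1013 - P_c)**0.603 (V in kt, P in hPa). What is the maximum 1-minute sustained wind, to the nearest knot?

ΔP = 1013 − 1005 = 8 mb.
8^0.603 ≈ 3.504.
V ≈ 6.2 × 3.504 ≈ 21.7 kt.

22 kt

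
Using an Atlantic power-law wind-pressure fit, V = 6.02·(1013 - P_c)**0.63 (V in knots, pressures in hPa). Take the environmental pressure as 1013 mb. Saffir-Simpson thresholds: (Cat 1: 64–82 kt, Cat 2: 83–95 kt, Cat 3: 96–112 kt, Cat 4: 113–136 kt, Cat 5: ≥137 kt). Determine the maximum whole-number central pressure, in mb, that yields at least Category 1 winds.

Category 1 begins at V = 64 kt.
Required ΔP = (64/6.02)^(1/0.63) = 10.631^1.587 ≈ 42.61 mb.
P_c ≤ 1013 − 42.61 = 970.39, so the highest integer P_c is 970 mb.

970 mb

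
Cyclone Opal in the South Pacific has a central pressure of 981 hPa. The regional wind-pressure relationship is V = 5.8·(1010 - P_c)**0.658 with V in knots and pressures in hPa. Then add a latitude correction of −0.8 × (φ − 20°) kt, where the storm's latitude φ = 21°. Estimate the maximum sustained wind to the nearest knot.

ΔP = 1010 − 981 = 29 hPa.
29^0.658 ≈ 9.168.
V ≈ 5.8 × 9.168 ≈ 53.2 kt.
Latitude correction: −0.8 × (21 − 20) = -0.8 kt.
Corrected V ≈ 52.4 kt → 52 kt.

52 kt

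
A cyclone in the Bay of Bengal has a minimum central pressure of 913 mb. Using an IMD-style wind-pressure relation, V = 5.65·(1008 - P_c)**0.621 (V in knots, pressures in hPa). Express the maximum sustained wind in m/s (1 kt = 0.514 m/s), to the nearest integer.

ΔP = 1008 − 913 = 95 mb.
V ≈ 5.65 × 95^0.621 = 5.65 × 16.911 ≈ 95.547 kt.
95.547 × 0.514 ≈ 49.11 m/s → 49 m/s.

49 m/s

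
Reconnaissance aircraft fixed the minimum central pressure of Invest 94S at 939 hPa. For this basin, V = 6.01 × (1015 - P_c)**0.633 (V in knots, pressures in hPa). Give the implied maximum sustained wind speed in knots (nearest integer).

93 kt

ΔP = 1015 − 939 = 76 hPa.
76^0.633 ≈ 15.508.
V ≈ 6.01 × 15.508 ≈ 93.2 kt.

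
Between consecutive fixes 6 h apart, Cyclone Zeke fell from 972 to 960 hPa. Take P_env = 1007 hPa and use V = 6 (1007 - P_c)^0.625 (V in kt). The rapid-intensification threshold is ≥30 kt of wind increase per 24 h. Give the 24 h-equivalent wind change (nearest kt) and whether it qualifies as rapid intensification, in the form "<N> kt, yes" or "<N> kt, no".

45 kt, yes

V₁: ΔP = 35, V ≈ 6 × 35^0.625 ≈ 55.36 kt.
V₂: ΔP = 47, V ≈ 6 × 47^0.625 ≈ 66.56 kt.
ΔV over 6 h = 11.20 kt → 24 h equivalent = 11.20 × 24/6 ≈ 44.80 kt.
45 kt ≥ 30 kt ⇒ rapid intensification.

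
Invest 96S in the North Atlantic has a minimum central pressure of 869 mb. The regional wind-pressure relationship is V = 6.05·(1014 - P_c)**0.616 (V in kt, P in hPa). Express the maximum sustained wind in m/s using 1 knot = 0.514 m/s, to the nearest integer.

ΔP = 1014 − 869 = 145 mb.
V ≈ 6.05 × 145^0.616 = 6.05 × 21.449 ≈ 129.765 kt.
129.765 × 0.514 ≈ 66.70 m/s → 67 m/s.

67 m/s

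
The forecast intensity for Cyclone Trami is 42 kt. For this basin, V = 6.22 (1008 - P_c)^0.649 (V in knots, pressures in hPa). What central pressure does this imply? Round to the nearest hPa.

ΔP = (V / 6.22)^(1/0.649) = (42/6.22)^1.541.
42/6.22 = 6.752; 6.752^1.541 ≈ 18.97 hPa.
P_c = 1008 − 18.97 = 989.03 ≈ 989 hPa.

989 hPa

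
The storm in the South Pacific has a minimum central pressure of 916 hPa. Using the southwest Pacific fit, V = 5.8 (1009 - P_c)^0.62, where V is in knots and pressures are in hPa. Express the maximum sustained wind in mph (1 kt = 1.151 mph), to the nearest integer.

ΔP = 1009 − 916 = 93 hPa.
V ≈ 5.8 × 93^0.62 = 5.8 × 16.613 ≈ 96.358 kt.
96.358 × 1.151 ≈ 110.91 mph → 111 mph.

111 mph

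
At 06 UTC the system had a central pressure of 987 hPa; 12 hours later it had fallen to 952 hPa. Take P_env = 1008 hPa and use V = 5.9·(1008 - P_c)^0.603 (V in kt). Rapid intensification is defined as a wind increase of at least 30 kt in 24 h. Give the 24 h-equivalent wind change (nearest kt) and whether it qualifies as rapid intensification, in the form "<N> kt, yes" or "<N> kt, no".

60 kt, yes

V₁: ΔP = 21, V ≈ 5.9 × 21^0.603 ≈ 37.00 kt.
V₂: ΔP = 56, V ≈ 5.9 × 56^0.603 ≈ 66.84 kt.
ΔV over 12 h = 29.84 kt → 24 h equivalent = 29.84 × 24/12 ≈ 59.68 kt.
60 kt ≥ 30 kt ⇒ rapid intensification.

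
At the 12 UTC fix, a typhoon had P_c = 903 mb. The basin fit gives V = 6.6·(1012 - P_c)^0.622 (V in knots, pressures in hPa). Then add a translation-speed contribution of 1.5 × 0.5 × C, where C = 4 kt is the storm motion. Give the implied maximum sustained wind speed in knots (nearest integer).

ΔP = 1012 − 903 = 109 mb.
109^0.622 ≈ 18.505.
V ≈ 6.6 × 18.505 ≈ 122.1 kt.
Translation term: 1.5 × 0.5 × 4 = 3 kt.
Corrected V ≈ 125.1 kt → 125 kt.

125 kt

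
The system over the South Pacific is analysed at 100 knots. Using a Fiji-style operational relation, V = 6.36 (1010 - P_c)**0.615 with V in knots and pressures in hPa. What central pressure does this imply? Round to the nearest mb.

922 mb

ΔP = (V / 6.36)^(1/0.615) = (100/6.36)^1.626.
100/6.36 = 15.723; 15.723^1.626 ≈ 88.23 mb.
P_c = 1010 − 88.23 = 921.77 ≈ 922 mb.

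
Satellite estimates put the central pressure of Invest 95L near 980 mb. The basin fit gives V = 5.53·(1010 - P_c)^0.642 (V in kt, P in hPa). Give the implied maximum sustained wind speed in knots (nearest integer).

ΔP = 1010 − 980 = 30 mb.
30^0.642 ≈ 8.878.
V ≈ 5.53 × 8.878 ≈ 49.1 kt.

49 kt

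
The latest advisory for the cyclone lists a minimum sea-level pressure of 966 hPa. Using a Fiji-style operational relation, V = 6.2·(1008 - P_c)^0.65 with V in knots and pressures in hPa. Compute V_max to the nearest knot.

70 kt

ΔP = 1008 − 966 = 42 hPa.
42^0.65 ≈ 11.353.
V ≈ 6.2 × 11.353 ≈ 70.4 kt.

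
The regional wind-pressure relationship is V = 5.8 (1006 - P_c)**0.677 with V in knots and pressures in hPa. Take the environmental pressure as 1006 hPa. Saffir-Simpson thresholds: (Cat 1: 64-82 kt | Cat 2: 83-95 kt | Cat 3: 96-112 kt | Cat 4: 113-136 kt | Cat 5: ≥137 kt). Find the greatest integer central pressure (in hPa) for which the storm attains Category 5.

Category 5 begins at V = 137 kt.
Required ΔP = (137/5.8)^(1/0.677) = 23.621^1.477 ≈ 106.78 hPa.
P_c ≤ 1006 − 106.78 = 899.22, so the highest integer P_c is 899 hPa.

899 hPa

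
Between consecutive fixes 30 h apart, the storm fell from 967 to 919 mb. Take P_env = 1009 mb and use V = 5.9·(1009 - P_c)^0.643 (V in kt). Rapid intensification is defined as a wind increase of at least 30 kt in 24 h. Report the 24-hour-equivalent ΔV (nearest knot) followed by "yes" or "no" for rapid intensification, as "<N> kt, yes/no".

V₁: ΔP = 42, V ≈ 5.9 × 42^0.643 ≈ 65.25 kt.
V₂: ΔP = 90, V ≈ 5.9 × 90^0.643 ≈ 106.52 kt.
ΔV over 30 h = 41.27 kt → 24 h equivalent = 41.27 × 24/30 ≈ 33.02 kt.
33 kt ≥ 30 kt ⇒ rapid intensification.

33 kt, yes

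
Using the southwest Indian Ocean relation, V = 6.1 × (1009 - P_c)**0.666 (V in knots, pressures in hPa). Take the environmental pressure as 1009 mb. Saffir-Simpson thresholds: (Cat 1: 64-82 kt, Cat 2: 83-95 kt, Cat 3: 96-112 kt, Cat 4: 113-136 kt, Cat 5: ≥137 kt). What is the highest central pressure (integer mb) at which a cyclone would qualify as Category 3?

946 mb

Category 3 begins at V = 96 kt.
Required ΔP = (96/6.1)^(1/0.666) = 15.738^1.502 ≈ 62.69 mb.
P_c ≤ 1009 − 62.69 = 946.31, so the highest integer P_c is 946 mb.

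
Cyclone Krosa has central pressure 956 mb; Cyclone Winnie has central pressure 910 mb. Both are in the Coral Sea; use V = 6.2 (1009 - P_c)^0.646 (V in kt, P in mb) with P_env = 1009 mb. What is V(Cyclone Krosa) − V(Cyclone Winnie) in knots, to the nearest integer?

-40 kt

Cyclone Krosa: ΔP = 53; V ≈ 6.2 × 53^0.646 ≈ 80.59 kt.
Cyclone Winnie: ΔP = 99; V ≈ 6.2 × 99^0.646 ≈ 120.66 kt.
Difference ≈ 80.59 − 120.66 = -40.07 → -40 kt.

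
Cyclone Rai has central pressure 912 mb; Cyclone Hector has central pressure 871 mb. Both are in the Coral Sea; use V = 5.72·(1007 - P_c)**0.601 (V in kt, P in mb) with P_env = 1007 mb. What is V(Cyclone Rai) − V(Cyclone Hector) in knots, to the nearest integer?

-21 kt

Cyclone Rai: ΔP = 95; V ≈ 5.72 × 95^0.601 ≈ 88.31 kt.
Cyclone Hector: ΔP = 136; V ≈ 5.72 × 136^0.601 ≈ 109.56 kt.
Difference ≈ 88.31 − 109.56 = -21.25 → -21 kt.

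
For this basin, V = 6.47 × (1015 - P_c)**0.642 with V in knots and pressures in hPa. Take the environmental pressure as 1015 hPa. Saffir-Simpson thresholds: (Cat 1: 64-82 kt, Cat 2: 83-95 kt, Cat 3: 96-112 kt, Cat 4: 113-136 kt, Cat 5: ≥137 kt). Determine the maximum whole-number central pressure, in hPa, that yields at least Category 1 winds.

979 hPa

Category 1 begins at V = 64 kt.
Required ΔP = (64/6.47)^(1/0.642) = 9.892^1.558 ≈ 35.50 hPa.
P_c ≤ 1015 − 35.50 = 979.50, so the highest integer P_c is 979 hPa.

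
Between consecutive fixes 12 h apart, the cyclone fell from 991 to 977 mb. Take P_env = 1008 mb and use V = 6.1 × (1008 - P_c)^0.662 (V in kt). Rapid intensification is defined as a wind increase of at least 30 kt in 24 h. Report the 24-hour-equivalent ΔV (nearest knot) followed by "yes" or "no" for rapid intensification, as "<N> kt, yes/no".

V₁: ΔP = 17, V ≈ 6.1 × 17^0.662 ≈ 39.80 kt.
V₂: ΔP = 31, V ≈ 6.1 × 31^0.662 ≈ 59.24 kt.
ΔV over 12 h = 19.44 kt → 24 h equivalent = 19.44 × 24/12 ≈ 38.88 kt.
39 kt ≥ 30 kt ⇒ rapid intensification.

39 kt, yes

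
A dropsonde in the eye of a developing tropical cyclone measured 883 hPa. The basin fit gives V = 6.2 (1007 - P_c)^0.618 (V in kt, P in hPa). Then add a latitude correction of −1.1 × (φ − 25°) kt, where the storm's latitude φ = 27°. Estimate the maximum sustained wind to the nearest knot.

120 kt

ΔP = 1007 − 883 = 124 hPa.
124^0.618 ≈ 19.667.
V ≈ 6.2 × 19.667 ≈ 121.9 kt.
Latitude correction: −1.1 × (27 − 25) = -2.2 kt.
Corrected V ≈ 119.7 kt → 120 kt.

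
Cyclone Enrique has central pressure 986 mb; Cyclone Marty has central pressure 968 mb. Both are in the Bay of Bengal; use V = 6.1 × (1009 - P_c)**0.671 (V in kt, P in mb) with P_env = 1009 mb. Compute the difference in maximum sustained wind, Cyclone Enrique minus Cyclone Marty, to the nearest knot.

-24 kt

Cyclone Enrique: ΔP = 23; V ≈ 6.1 × 23^0.671 ≈ 50.01 kt.
Cyclone Marty: ΔP = 41; V ≈ 6.1 × 41^0.671 ≈ 73.71 kt.
Difference ≈ 50.01 − 73.71 = -23.70 → -24 kt.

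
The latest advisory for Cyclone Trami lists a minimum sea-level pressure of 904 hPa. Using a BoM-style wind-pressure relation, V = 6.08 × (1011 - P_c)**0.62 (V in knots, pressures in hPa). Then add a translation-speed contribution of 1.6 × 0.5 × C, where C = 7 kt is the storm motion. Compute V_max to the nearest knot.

ΔP = 1011 − 904 = 107 hPa.
107^0.62 ≈ 18.122.
V ≈ 6.08 × 18.122 ≈ 110.2 kt.
Translation term: 1.6 × 0.5 × 7 = 5.6 kt.
Corrected V ≈ 115.8 kt → 116 kt.

116 kt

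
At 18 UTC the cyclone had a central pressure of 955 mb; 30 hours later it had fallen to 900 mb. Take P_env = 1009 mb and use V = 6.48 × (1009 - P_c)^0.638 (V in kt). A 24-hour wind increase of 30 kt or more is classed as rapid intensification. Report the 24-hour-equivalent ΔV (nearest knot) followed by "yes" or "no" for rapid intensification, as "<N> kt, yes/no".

V₁: ΔP = 54, V ≈ 6.48 × 54^0.638 ≈ 82.57 kt.
V₂: ΔP = 109, V ≈ 6.48 × 109^0.638 ≈ 129.26 kt.
ΔV over 30 h = 46.69 kt → 24 h equivalent = 46.69 × 24/30 ≈ 37.35 kt.
37 kt ≥ 30 kt ⇒ rapid intensification.

37 kt, yes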